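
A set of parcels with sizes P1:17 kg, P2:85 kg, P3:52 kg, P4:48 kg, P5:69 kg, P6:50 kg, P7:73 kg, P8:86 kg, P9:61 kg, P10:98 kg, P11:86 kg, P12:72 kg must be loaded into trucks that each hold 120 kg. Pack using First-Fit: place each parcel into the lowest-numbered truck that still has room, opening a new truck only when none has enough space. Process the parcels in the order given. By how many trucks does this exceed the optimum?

1

First-Fit: [17,85] [52,48] [69,50] [73] [86] [61] [98] [86] [72] → 9 trucks.
8 parcels exceed 60 kg (half the capacity), and no two of those can share a truck, so at least 8 trucks are needed.
An optimal packing achieves that bound: [98,17] [86] [86] [85] [73] [72,48] [69,50] [61,52] → 8 trucks.
Excess: 9 − 8 = 1.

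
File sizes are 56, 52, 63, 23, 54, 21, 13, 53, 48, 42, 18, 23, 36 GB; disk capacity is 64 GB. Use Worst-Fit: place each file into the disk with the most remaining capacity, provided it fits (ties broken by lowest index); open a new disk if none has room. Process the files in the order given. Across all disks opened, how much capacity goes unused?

disk 1: place 56 GB, 8 GB left
disk 2: place 52 GB, 12 GB left
disk 3: place 63 GB, 1 GB left
disk 4: place 23 GB, 41 GB left
disk 5: place 54 GB, 10 GB left
disk 4: place 21 GB, 20 GB left
disk 4: place 13 GB, 7 GB left
disk 6: place 53 GB, 11 GB left
disk 7: place 48 GB, 16 GB left
disk 8: place 42 GB, 22 GB left
disk 8: place 18 GB, 4 GB left
disk 9: place 23 GB, 41 GB left
disk 9: place 36 GB, 5 GB left
9 disks × 64 GB = 576 GB; used 502 GB; unused 74 GB.

74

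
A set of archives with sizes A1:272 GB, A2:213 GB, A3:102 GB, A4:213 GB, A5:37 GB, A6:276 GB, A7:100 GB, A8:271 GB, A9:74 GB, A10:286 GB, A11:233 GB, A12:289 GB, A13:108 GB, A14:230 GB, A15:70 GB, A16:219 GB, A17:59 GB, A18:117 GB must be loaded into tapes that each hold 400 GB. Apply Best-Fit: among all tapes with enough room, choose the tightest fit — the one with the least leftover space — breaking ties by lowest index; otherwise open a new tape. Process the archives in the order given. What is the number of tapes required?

tape 1: place A1 (272 GB), 128 GB left
tape 2: place A2 (213 GB), 187 GB left
tape 1: place A3 (102 GB), 26 GB left
tape 3: place A4 (213 GB), 187 GB left
tape 2: place A5 (37 GB), 150 GB left
tape 4: place A6 (276 GB), 124 GB left
tape 4: place A7 (100 GB), 24 GB left
tape 5: place A8 (271 GB), 129 GB left
tape 5: place A9 (74 GB), 55 GB left
tape 6: place A10 (286 GB), 114 GB left
tape 7: place A11 (233 GB), 167 GB left
tape 8: place A12 (289 GB), 111 GB left
tape 8: place A13 (108 GB), 3 GB left
tape 9: place A14 (230 GB), 170 GB left
tape 6: place A15 (70 GB), 44 GB left
tape 10: place A16 (219 GB), 181 GB left
tape 2: place A17 (59 GB), 91 GB left
tape 7: place A18 (117 GB), 50 GB left
Final tapes: [272,102] [213,37,59] [213] [276,100] [271,74] [286,70] [233,117] [289,108] [230] [219].

10 tapes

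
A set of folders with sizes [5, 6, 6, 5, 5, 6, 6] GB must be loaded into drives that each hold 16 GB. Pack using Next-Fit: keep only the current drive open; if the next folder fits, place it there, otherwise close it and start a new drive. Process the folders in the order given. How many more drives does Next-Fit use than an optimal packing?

0

Next-Fit: [5,6] [6,5,5] [6,6] → 3 drives.
Total size 39 GB; any packing needs at least ⌈39/16⌉ = 3 drives.
So 3 is already optimal.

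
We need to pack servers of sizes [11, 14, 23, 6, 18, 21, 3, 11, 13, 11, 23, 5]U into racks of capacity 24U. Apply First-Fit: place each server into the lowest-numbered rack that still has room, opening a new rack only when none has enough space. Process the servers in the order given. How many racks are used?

8

rack 1: place 11U, 13U left
rack 2: place 14U, 10U left
rack 3: place 23U, 1U left
rack 1: place 6U, 7U left
rack 4: place 18U, 6U left
rack 5: place 21U, 3U left
rack 1: place 3U, 4U left
rack 6: place 11U, 13U left
rack 6: place 13U, 0U left
rack 7: place 11U, 13U left
rack 8: place 23U, 1U left
rack 2: place 5U, 5U left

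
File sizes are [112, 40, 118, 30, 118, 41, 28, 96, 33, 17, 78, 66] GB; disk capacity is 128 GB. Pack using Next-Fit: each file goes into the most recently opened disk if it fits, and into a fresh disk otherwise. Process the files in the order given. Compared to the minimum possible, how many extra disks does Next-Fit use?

Next-Fit: [112] [40] [118] [30] [118] [41,28] [96] [33,17,78] [66] → 9 disks.
Total size 777 GB; any packing needs at least ⌈777/128⌉ = 7 disks.
An optimal packing achieves that bound: [118] [118] [112] [96,30] [78,41] [66,40,17] [33,28] → 7 disks.
Excess: 9 − 7 = 2.

2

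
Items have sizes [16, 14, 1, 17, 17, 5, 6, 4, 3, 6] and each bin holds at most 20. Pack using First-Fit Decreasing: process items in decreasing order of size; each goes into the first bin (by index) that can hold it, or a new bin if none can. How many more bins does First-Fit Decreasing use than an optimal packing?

0

First-Fit Decreasing: [17,3] [17,1] [16,4] [14,6] [6,5] → 5 bins.
Total size 89; any packing needs at least ⌈89/20⌉ = 5 bins.
So 5 is already optimal.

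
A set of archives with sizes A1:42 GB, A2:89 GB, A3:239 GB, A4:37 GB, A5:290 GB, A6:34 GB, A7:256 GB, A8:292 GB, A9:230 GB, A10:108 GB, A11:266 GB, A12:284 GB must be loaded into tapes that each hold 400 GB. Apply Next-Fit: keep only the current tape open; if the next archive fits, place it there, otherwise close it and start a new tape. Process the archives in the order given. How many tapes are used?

Put A1 (42 GB) in tape 1; 358 GB remain.
Put A2 (89 GB) in tape 1; 269 GB remain.
Put A3 (239 GB) in tape 1; 30 GB remain.
Put A4 (37 GB) in tape 2; 363 GB remain.
Put A5 (290 GB) in tape 2; 73 GB remain.
Put A6 (34 GB) in tape 2; 39 GB remain.
Put A7 (256 GB) in tape 3; 144 GB remain.
Put A8 (292 GB) in tape 4; 108 GB remain.
Put A9 (230 GB) in tape 5; 170 GB remain.
Put A10 (108 GB) in tape 5; 62 GB remain.
Put A11 (266 GB) in tape 6; 134 GB remain.
Put A12 (284 GB) in tape 7; 116 GB remain.

7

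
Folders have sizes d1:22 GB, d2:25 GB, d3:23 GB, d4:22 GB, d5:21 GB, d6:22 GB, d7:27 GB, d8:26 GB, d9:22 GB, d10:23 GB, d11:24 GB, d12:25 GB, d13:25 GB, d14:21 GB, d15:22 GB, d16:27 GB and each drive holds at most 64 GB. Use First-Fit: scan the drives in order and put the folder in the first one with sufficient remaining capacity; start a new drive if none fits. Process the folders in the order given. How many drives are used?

8

d1 (22 GB) → drive 1 (remaining 42 GB)
d2 (25 GB) → drive 1 (remaining 17 GB)
d3 (23 GB) → drive 2 (remaining 41 GB)
d4 (22 GB) → drive 2 (remaining 19 GB)
d5 (21 GB) → drive 3 (remaining 43 GB)
d6 (22 GB) → drive 3 (remaining 21 GB)
d7 (27 GB) → drive 4 (remaining 37 GB)
d8 (26 GB) → drive 4 (remaining 11 GB)
d9 (22 GB) → drive 5 (remaining 42 GB)
d10 (23 GB) → drive 5 (remaining 19 GB)
d11 (24 GB) → drive 6 (remaining 40 GB)
d12 (25 GB) → drive 6 (remaining 15 GB)
d13 (25 GB) → drive 7 (remaining 39 GB)
d14 (21 GB) → drive 3 (remaining 0 GB)
d15 (22 GB) → drive 7 (remaining 17 GB)
d16 (27 GB) → drive 8 (remaining 37 GB)
Final drives: [22,25] [23,22] [21,22,21] [27,26] [22,23] [24,25] [25,22] [27].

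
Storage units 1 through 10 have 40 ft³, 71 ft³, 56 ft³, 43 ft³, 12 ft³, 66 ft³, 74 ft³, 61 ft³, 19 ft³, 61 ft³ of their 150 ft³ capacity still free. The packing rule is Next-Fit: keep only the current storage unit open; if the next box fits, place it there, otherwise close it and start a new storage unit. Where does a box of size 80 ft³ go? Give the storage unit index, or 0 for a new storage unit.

0

Next-Fit only looks at storage unit 10, which has 61 ft³ free.
80 ft³ does not fit, so a new storage unit is opened.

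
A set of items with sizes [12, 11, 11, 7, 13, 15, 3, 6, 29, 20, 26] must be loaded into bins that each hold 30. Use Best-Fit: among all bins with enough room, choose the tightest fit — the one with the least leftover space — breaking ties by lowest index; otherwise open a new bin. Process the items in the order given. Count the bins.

Put 12 in bin 1; 18 remain.
Put 11 in bin 1; 7 remain.
Put 11 in bin 2; 19 remain.
Put 7 in bin 1; 0 remain.
Put 13 in bin 2; 6 remain.
Put 15 in bin 3; 15 remain.
Put 3 in bin 2; 3 remain.
Put 6 in bin 3; 9 remain.
Put 29 in bin 4; 1 remain.
Put 20 in bin 5; 10 remain.
Put 26 in bin 6; 4 remain.
Final bins: [12,11,7] [11,13,3] [15,6] [29] [20] [26].

6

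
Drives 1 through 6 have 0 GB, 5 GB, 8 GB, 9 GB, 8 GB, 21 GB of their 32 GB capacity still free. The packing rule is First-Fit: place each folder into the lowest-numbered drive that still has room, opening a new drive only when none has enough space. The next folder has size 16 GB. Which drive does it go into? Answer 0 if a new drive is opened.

Drives with room: drive 6 (21 GB).
The first with room is drive 6.

6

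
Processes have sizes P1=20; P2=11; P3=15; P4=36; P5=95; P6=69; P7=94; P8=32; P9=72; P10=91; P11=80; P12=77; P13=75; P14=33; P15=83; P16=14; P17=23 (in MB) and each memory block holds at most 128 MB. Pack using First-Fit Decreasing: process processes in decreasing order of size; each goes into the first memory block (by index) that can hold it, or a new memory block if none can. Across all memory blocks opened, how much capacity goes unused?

232

Sorted descending: 95, 94, 91, 83, 80, 77, 75, 72, 69, 36, 33, 32, 23, 20, 15, 14, 11.
Put 95 MB in memory block 1; 33 MB remain.
Put 94 MB in memory block 2; 34 MB remain.
Put 91 MB in memory block 3; 37 MB remain.
Put 83 MB in memory block 4; 45 MB remain.
Put 80 MB in memory block 5; 48 MB remain.
Put 77 MB in memory block 6; 51 MB remain.
Put 75 MB in memory block 7; 53 MB remain.
Put 72 MB in memory block 8; 56 MB remain.
Put 69 MB in memory block 9; 59 MB remain.
Put 36 MB in memory block 3; 1 MB remain.
Put 33 MB in memory block 1; 0 MB remain.
Put 32 MB in memory block 2; 2 MB remain.
Put 23 MB in memory block 4; 22 MB remain.
Put 20 MB in memory block 4; 2 MB remain.
Put 15 MB in memory block 5; 33 MB remain.
Put 14 MB in memory block 5; 19 MB remain.
Put 11 MB in memory block 5; 8 MB remain.
9 memory blocks × 128 MB = 1152 MB; used 920 MB; unused 232 MB.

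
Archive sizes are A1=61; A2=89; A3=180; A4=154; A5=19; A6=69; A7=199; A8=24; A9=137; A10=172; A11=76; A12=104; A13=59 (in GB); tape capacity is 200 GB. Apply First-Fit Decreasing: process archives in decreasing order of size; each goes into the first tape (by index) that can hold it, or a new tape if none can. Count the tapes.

8

Sorted descending: 199, 180, 172, 154, 137, 104, 89, 76, 69, 61, 59, 24, 19.
Put 199 GB in tape 1; 1 GB remain.
Put 180 GB in tape 2; 20 GB remain.
Put 172 GB in tape 3; 28 GB remain.
Put 154 GB in tape 4; 46 GB remain.
Put 137 GB in tape 5; 63 GB remain.
Put 104 GB in tape 6; 96 GB remain.
Put 89 GB in tape 6; 7 GB remain.
Put 76 GB in tape 7; 124 GB remain.
Put 69 GB in tape 7; 55 GB remain.
Put 61 GB in tape 5; 2 GB remain.
Put 59 GB in tape 8; 141 GB remain.
Put 24 GB in tape 3; 4 GB remain.
Put 19 GB in tape 2; 1 GB remain.
Final tapes: [199] [180,19] [172,24] [154] [137,61] [104,89] [76,69] [59].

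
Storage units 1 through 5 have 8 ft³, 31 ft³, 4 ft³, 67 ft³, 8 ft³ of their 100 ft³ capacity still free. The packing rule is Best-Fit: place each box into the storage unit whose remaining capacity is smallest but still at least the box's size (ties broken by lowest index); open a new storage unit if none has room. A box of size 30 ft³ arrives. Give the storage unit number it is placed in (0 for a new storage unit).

Storage units with room: storage unit 2 (31 ft³), storage unit 4 (67 ft³).
Tightest fit is storage unit 2 with 31 ft³ free.

2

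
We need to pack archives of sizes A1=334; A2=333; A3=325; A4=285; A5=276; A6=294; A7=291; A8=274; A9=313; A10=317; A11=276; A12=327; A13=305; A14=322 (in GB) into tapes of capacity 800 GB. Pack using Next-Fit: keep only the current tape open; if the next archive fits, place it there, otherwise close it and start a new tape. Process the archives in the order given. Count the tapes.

7 tapes

Put A1 (334 GB) in tape 1; 466 GB remain.
Put A2 (333 GB) in tape 1; 133 GB remain.
Put A3 (325 GB) in tape 2; 475 GB remain.
Put A4 (285 GB) in tape 2; 190 GB remain.
Put A5 (276 GB) in tape 3; 524 GB remain.
Put A6 (294 GB) in tape 3; 230 GB remain.
Put A7 (291 GB) in tape 4; 509 GB remain.
Put A8 (274 GB) in tape 4; 235 GB remain.
Put A9 (313 GB) in tape 5; 487 GB remain.
Put A10 (317 GB) in tape 5; 170 GB remain.
Put A11 (276 GB) in tape 6; 524 GB remain.
Put A12 (327 GB) in tape 6; 197 GB remain.
Put A13 (305 GB) in tape 7; 495 GB remain.
Put A14 (322 GB) in tape 7; 173 GB remain.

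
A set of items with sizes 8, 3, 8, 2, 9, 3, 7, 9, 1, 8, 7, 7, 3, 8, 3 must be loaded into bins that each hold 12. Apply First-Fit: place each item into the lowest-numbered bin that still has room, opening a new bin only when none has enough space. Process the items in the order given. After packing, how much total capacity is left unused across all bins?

22

bin 1: place 8, 4 left
bin 1: place 3, 1 left
bin 2: place 8, 4 left
bin 2: place 2, 2 left
bin 3: place 9, 3 left
bin 3: place 3, 0 left
bin 4: place 7, 5 left
bin 5: place 9, 3 left
bin 1: place 1, 0 left
bin 6: place 8, 4 left
bin 7: place 7, 5 left
bin 8: place 7, 5 left
bin 4: place 3, 2 left
bin 9: place 8, 4 left
bin 5: place 3, 0 left
9 bins × 12 = 108; used 86; unused 22.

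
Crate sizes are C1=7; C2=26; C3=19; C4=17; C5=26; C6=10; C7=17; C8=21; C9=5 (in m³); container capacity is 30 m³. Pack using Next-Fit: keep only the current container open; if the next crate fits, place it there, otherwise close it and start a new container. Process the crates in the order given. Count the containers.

Put C1 (7 m³) in container 1; 23 m³ remain.
Put C2 (26 m³) in container 2; 4 m³ remain.
Put C3 (19 m³) in container 3; 11 m³ remain.
Put C4 (17 m³) in container 4; 13 m³ remain.
Put C5 (26 m³) in container 5; 4 m³ remain.
Put C6 (10 m³) in container 6; 20 m³ remain.
Put C7 (17 m³) in container 6; 3 m³ remain.
Put C8 (21 m³) in container 7; 9 m³ remain.
Put C9 (5 m³) in container 7; 4 m³ remain.

7 containers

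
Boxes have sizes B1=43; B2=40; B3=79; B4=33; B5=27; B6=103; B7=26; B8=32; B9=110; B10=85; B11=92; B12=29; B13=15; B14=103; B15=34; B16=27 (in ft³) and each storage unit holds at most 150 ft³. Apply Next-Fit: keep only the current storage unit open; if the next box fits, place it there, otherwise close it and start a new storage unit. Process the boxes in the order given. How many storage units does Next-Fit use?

storage unit 1: place B1 (43 ft³), 107 ft³ left
storage unit 1: place B2 (40 ft³), 67 ft³ left
storage unit 2: place B3 (79 ft³), 71 ft³ left
storage unit 2: place B4 (33 ft³), 38 ft³ left
storage unit 2: place B5 (27 ft³), 11 ft³ left
storage unit 3: place B6 (103 ft³), 47 ft³ left
storage unit 3: place B7 (26 ft³), 21 ft³ left
storage unit 4: place B8 (32 ft³), 118 ft³ left
storage unit 4: place B9 (110 ft³), 8 ft³ left
storage unit 5: place B10 (85 ft³), 65 ft³ left
storage unit 6: place B11 (92 ft³), 58 ft³ left
storage unit 6: place B12 (29 ft³), 29 ft³ left
storage unit 6: place B13 (15 ft³), 14 ft³ left
storage unit 7: place B14 (103 ft³), 47 ft³ left
storage unit 7: place B15 (34 ft³), 13 ft³ left
storage unit 8: place B16 (27 ft³), 123 ft³ left
Final storage units: [43,40] [79,33,27] [103,26] [32,110] [85] [92,29,15] [103,34] [27].

8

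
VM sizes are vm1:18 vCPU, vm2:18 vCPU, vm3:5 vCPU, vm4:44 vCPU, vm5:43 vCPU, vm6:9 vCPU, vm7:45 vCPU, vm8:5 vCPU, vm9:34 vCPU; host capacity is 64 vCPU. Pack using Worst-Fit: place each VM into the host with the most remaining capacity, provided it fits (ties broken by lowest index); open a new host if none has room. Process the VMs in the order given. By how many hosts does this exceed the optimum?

1

Worst-Fit: [18,18,5,9] [44] [43,5] [45] [34] → 5 hosts.
Total size 221 vCPU; any packing needs at least ⌈221/64⌉ = 4 hosts.
An optimal packing achieves that bound: [45,18] [44,18] [43,9,5,5] [34] → 4 hosts.
Excess: 5 − 4 = 1.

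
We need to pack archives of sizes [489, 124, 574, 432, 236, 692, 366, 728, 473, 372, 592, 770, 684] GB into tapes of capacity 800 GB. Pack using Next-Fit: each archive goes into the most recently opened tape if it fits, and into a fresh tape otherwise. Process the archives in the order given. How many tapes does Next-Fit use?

11 tapes

489 GB → tape 1 (remaining 311 GB)
124 GB → tape 1 (remaining 187 GB)
574 GB → tape 2 (remaining 226 GB)
432 GB → tape 3 (remaining 368 GB)
236 GB → tape 3 (remaining 132 GB)
692 GB → tape 4 (remaining 108 GB)
366 GB → tape 5 (remaining 434 GB)
728 GB → tape 6 (remaining 72 GB)
473 GB → tape 7 (remaining 327 GB)
372 GB → tape 8 (remaining 428 GB)
592 GB → tape 9 (remaining 208 GB)
770 GB → tape 10 (remaining 30 GB)
684 GB → tape 11 (remaining 116 GB)
Final tapes: [489,124] [574] [432,236] [692] [366] [728] [473] [372] [592] [770] [684].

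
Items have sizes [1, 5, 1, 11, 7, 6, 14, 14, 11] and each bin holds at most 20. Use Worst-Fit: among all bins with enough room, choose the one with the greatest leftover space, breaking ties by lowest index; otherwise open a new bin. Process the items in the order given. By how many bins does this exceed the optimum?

1

Worst-Fit: [1,5,1,11] [7,6] [14] [14] [11] → 5 bins.
Total size 70; any packing needs at least ⌈70/20⌉ = 4 bins.
An optimal packing achieves that bound: [14,6] [14,5,1] [11,7,1] [11] → 4 bins.
Excess: 5 − 4 = 1.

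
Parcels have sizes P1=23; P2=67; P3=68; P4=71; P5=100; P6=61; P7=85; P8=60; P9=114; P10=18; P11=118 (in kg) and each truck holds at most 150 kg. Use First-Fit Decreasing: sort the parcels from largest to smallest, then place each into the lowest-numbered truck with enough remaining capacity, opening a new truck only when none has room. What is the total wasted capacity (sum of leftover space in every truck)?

115

Sorted descending: 118, 114, 100, 85, 71, 68, 67, 61, 60, 23, 18.
118 kg → truck 1 (remaining 32 kg)
114 kg → truck 2 (remaining 36 kg)
100 kg → truck 3 (remaining 50 kg)
85 kg → truck 4 (remaining 65 kg)
71 kg → truck 5 (remaining 79 kg)
68 kg → truck 5 (remaining 11 kg)
67 kg → truck 6 (remaining 83 kg)
61 kg → truck 4 (remaining 4 kg)
60 kg → truck 6 (remaining 23 kg)
23 kg → truck 1 (remaining 9 kg)
18 kg → truck 2 (remaining 18 kg)
6 trucks × 150 kg = 900 kg; used 785 kg; unused 115 kg.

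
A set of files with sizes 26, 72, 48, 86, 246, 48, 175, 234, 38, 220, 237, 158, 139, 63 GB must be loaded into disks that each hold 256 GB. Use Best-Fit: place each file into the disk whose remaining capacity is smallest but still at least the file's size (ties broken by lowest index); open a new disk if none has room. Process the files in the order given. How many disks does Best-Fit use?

8

26 GB → disk 1 (remaining 230 GB)
72 GB → disk 1 (remaining 158 GB)
48 GB → disk 1 (remaining 110 GB)
86 GB → disk 1 (remaining 24 GB)
246 GB → disk 2 (remaining 10 GB)
48 GB → disk 3 (remaining 208 GB)
175 GB → disk 3 (remaining 33 GB)
234 GB → disk 4 (remaining 22 GB)
38 GB → disk 5 (remaining 218 GB)
220 GB → disk 6 (remaining 36 GB)
237 GB → disk 7 (remaining 19 GB)
158 GB → disk 5 (remaining 60 GB)
139 GB → disk 8 (remaining 117 GB)
63 GB → disk 8 (remaining 54 GB)
Final disks: [26,72,48,86] [246] [48,175] [234] [38,158] [220] [237] [139,63].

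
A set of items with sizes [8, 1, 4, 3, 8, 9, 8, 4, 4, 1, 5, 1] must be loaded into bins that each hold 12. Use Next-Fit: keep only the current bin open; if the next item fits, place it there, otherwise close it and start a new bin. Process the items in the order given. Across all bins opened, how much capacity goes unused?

Put 8 in bin 1; 4 remain.
Put 1 in bin 1; 3 remain.
Put 4 in bin 2; 8 remain.
Put 3 in bin 2; 5 remain.
Put 8 in bin 3; 4 remain.
Put 9 in bin 4; 3 remain.
Put 8 in bin 5; 4 remain.
Put 4 in bin 5; 0 remain.
Put 4 in bin 6; 8 remain.
Put 1 in bin 6; 7 remain.
Put 5 in bin 6; 2 remain.
Put 1 in bin 6; 1 remain.
6 bins × 12 = 72; used 56; unused 16.

16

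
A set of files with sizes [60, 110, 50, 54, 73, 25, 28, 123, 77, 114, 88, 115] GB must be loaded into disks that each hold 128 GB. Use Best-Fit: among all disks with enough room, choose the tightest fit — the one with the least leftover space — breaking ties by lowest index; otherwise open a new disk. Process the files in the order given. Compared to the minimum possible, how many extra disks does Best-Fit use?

Best-Fit: [60,50] [110] [54,73] [25,28] [123] [77] [114] [88] [115] → 9 disks.
Total size 917 GB; any packing needs at least ⌈917/128⌉ = 8 disks.
An optimal packing achieves that bound: [123] [115] [114] [110] [88,28] [77,50] [73,54] [60,25] → 8 disks.
Excess: 9 − 8 = 1.

1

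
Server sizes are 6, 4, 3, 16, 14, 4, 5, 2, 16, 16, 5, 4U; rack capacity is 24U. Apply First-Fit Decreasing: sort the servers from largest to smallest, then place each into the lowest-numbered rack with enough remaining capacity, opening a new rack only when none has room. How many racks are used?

5 racks

Sorted descending: 16, 16, 16, 14, 6, 5, 5, 4, 4, 4, 3, 2.
16U → rack 1 (remaining 8U)
16U → rack 2 (remaining 8U)
16U → rack 3 (remaining 8U)
14U → rack 4 (remaining 10U)
6U → rack 1 (remaining 2U)
5U → rack 2 (remaining 3U)
5U → rack 3 (remaining 3U)
4U → rack 4 (remaining 6U)
4U → rack 4 (remaining 2U)
4U → rack 5 (remaining 20U)
3U → rack 2 (remaining 0U)
2U → rack 1 (remaining 0U)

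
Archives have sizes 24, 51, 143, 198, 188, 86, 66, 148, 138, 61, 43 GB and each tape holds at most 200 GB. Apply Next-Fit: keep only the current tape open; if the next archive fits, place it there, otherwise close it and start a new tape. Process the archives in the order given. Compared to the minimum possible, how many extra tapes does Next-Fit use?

Next-Fit: [24,51] [143] [198] [188] [86,66] [148] [138,61] [43] → 8 tapes.
Total size 1146 GB; any packing needs at least ⌈1146/200⌉ = 6 tapes.
An optimal packing achieves that bound: [198] [188] [148,51] [143,43] [138,61] [86,66,24] → 6 tapes.
Excess: 8 − 6 = 2.

2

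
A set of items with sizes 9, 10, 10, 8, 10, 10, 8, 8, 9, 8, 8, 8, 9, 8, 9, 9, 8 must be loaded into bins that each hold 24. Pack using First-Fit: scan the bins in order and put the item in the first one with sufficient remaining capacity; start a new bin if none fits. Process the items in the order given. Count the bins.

8

Put 9 in bin 1; 15 remain.
Put 10 in bin 1; 5 remain.
Put 10 in bin 2; 14 remain.
Put 8 in bin 2; 6 remain.
Put 10 in bin 3; 14 remain.
Put 10 in bin 3; 4 remain.
Put 8 in bin 4; 16 remain.
Put 8 in bin 4; 8 remain.
Put 9 in bin 5; 15 remain.
Put 8 in bin 4; 0 remain.
Put 8 in bin 5; 7 remain.
Put 8 in bin 6; 16 remain.
Put 9 in bin 6; 7 remain.
Put 8 in bin 7; 16 remain.
Put 9 in bin 7; 7 remain.
Put 9 in bin 8; 15 remain.
Put 8 in bin 8; 7 remain.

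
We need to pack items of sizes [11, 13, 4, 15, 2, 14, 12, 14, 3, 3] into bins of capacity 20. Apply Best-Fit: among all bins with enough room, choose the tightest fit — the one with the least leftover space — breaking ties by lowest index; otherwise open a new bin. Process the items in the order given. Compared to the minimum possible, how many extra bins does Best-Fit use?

Best-Fit: [11] [13,4,2] [15,3] [14,3] [12] [14] → 6 bins.
6 items exceed 10 (half the capacity), and no two of those can share a bin, so at least 6 bins are needed.
So 6 is already optimal.

0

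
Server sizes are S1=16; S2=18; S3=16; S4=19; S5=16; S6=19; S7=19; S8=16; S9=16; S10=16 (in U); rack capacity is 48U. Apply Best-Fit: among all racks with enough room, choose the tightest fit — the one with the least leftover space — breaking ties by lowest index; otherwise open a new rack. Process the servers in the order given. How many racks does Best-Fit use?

5

Put S1 (16U) in rack 1; 32U remain.
Put S2 (18U) in rack 1; 14U remain.
Put S3 (16U) in rack 2; 32U remain.
Put S4 (19U) in rack 2; 13U remain.
Put S5 (16U) in rack 3; 32U remain.
Put S6 (19U) in rack 3; 13U remain.
Put S7 (19U) in rack 4; 29U remain.
Put S8 (16U) in rack 4; 13U remain.
Put S9 (16U) in rack 5; 32U remain.
Put S10 (16U) in rack 5; 16U remain.
Final racks: [16,18] [16,19] [16,19] [19,16] [16,16].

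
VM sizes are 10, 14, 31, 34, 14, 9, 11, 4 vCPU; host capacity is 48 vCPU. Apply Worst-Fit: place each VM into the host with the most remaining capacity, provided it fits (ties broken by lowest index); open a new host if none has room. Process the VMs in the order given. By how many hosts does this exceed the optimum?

0

Worst-Fit: [10,14,14,4] [31,9] [34,11] → 3 hosts.
Total size 127 vCPU; any packing needs at least ⌈127/48⌉ = 3 hosts.
So 3 is already optimal.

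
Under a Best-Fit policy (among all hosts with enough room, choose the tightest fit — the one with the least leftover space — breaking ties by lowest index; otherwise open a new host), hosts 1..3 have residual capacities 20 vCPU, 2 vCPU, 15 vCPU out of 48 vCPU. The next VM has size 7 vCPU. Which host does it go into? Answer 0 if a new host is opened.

3

Hosts with room: host 1 (20 vCPU), host 3 (15 vCPU).
Tightest fit is host 3 with 15 vCPU free.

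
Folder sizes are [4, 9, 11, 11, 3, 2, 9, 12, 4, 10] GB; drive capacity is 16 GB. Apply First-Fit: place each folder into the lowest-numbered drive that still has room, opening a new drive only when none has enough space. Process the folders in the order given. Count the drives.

6

drive 1: place 4 GB, 12 GB left
drive 1: place 9 GB, 3 GB left
drive 2: place 11 GB, 5 GB left
drive 3: place 11 GB, 5 GB left
drive 1: place 3 GB, 0 GB left
drive 2: place 2 GB, 3 GB left
drive 4: place 9 GB, 7 GB left
drive 5: place 12 GB, 4 GB left
drive 3: place 4 GB, 1 GB left
drive 6: place 10 GB, 6 GB left
Final drives: [4,9,3] [11,2] [11,4] [9] [12] [10].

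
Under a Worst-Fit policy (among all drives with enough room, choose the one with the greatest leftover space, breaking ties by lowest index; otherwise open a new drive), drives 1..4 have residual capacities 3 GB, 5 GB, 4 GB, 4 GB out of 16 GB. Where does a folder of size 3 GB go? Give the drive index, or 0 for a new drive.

2

Drives with room: drive 1 (3 GB), drive 2 (5 GB), drive 3 (4 GB), drive 4 (4 GB).
Most room is drive 2 with 5 GB free.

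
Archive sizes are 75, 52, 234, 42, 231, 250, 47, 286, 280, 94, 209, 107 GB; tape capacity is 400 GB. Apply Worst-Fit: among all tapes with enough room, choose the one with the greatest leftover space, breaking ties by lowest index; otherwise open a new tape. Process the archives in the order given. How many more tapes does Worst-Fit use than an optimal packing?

Worst-Fit: [75,52,234] [42,231,94] [250,47] [286] [280] [209,107] → 6 tapes.
6 archives exceed 200 GB (half the capacity), and no two of those can share a tape, so at least 6 tapes are needed.
So 6 is already optimal.

0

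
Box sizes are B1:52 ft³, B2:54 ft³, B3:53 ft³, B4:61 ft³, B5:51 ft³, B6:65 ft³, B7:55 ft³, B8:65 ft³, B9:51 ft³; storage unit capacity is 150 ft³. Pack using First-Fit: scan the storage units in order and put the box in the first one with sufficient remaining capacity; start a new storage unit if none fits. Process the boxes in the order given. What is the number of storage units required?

B1 (52 ft³) → storage unit 1 (remaining 98 ft³)
B2 (54 ft³) → storage unit 1 (remaining 44 ft³)
B3 (53 ft³) → storage unit 2 (remaining 97 ft³)
B4 (61 ft³) → storage unit 2 (remaining 36 ft³)
B5 (51 ft³) → storage unit 3 (remaining 99 ft³)
B6 (65 ft³) → storage unit 3 (remaining 34 ft³)
B7 (55 ft³) → storage unit 4 (remaining 95 ft³)
B8 (65 ft³) → storage unit 4 (remaining 30 ft³)
B9 (51 ft³) → storage unit 5 (remaining 99 ft³)

5 storage units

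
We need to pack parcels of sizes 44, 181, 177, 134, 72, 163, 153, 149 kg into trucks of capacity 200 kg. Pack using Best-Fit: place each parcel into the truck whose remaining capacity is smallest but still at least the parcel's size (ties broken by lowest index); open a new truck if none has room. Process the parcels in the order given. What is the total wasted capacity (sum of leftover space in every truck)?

327

Put 44 kg in truck 1; 156 kg remain.
Put 181 kg in truck 2; 19 kg remain.
Put 177 kg in truck 3; 23 kg remain.
Put 134 kg in truck 1; 22 kg remain.
Put 72 kg in truck 4; 128 kg remain.
Put 163 kg in truck 5; 37 kg remain.
Put 153 kg in truck 6; 47 kg remain.
Put 149 kg in truck 7; 51 kg remain.
7 trucks × 200 kg = 1400 kg; used 1073 kg; unused 327 kg.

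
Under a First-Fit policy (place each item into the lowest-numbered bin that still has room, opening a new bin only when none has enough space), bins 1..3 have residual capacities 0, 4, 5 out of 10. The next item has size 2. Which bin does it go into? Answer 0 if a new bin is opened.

Bins with room: bin 2 (4), bin 3 (5).
The first with room is bin 2.

2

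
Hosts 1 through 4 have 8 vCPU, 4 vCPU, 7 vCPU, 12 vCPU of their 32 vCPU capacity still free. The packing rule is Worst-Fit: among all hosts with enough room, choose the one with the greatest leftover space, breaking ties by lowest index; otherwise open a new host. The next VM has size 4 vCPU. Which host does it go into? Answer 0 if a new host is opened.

Hosts with room: host 1 (8 vCPU), host 2 (4 vCPU), host 3 (7 vCPU), host 4 (12 vCPU).
Most room is host 4 with 12 vCPU free.

4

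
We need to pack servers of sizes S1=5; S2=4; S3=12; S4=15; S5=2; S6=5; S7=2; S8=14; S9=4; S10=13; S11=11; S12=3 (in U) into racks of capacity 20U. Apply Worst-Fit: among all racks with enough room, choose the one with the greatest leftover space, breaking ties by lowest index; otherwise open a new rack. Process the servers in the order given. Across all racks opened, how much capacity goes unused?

30

rack 1: place S1 (5U), 15U left
rack 1: place S2 (4U), 11U left
rack 2: place S3 (12U), 8U left
rack 3: place S4 (15U), 5U left
rack 1: place S5 (2U), 9U left
rack 1: place S6 (5U), 4U left
rack 2: place S7 (2U), 6U left
rack 4: place S8 (14U), 6U left
rack 2: place S9 (4U), 2U left
rack 5: place S10 (13U), 7U left
rack 6: place S11 (11U), 9U left
rack 6: place S12 (3U), 6U left
6 racks × 20U = 120U; used 90U; unused 30U.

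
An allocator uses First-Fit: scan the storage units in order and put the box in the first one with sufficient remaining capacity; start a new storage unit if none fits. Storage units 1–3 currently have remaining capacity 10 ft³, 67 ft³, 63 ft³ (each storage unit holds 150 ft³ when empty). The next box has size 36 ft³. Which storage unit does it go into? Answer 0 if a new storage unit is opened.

2

Storage units with room: storage unit 2 (67 ft³), storage unit 3 (63 ft³).
The first with room is storage unit 2.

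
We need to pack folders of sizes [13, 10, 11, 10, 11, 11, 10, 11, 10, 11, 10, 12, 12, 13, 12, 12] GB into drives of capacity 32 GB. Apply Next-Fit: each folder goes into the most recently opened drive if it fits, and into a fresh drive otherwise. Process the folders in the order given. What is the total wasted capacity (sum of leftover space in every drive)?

45

13 GB → drive 1 (remaining 19 GB)
10 GB → drive 1 (remaining 9 GB)
11 GB → drive 2 (remaining 21 GB)
10 GB → drive 2 (remaining 11 GB)
11 GB → drive 2 (remaining 0 GB)
11 GB → drive 3 (remaining 21 GB)
10 GB → drive 3 (remaining 11 GB)
11 GB → drive 3 (remaining 0 GB)
10 GB → drive 4 (remaining 22 GB)
11 GB → drive 4 (remaining 11 GB)
10 GB → drive 4 (remaining 1 GB)
12 GB → drive 5 (remaining 20 GB)
12 GB → drive 5 (remaining 8 GB)
13 GB → drive 6 (remaining 19 GB)
12 GB → drive 6 (remaining 7 GB)
12 GB → drive 7 (remaining 20 GB)
7 drives × 32 GB = 224 GB; used 179 GB; unused 45 GB.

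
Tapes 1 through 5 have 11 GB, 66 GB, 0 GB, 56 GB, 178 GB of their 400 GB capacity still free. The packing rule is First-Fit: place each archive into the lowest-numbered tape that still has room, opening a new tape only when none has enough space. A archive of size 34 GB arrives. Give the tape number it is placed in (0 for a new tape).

2

Tapes with room: tape 2 (66 GB), tape 4 (56 GB), tape 5 (178 GB).
The first with room is tape 2.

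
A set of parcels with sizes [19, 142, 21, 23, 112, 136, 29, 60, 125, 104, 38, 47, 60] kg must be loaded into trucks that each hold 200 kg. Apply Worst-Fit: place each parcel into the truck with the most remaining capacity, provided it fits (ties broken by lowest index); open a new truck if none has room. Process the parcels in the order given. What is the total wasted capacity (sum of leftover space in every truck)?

284

Put 19 kg in truck 1; 181 kg remain.
Put 142 kg in truck 1; 39 kg remain.
Put 21 kg in truck 1; 18 kg remain.
Put 23 kg in truck 2; 177 kg remain.
Put 112 kg in truck 2; 65 kg remain.
Put 136 kg in truck 3; 64 kg remain.
Put 29 kg in truck 2; 36 kg remain.
Put 60 kg in truck 3; 4 kg remain.
Put 125 kg in truck 4; 75 kg remain.
Put 104 kg in truck 5; 96 kg remain.
Put 38 kg in truck 5; 58 kg remain.
Put 47 kg in truck 4; 28 kg remain.
Put 60 kg in truck 6; 140 kg remain.
6 trucks × 200 kg = 1200 kg; used 916 kg; unused 284 kg.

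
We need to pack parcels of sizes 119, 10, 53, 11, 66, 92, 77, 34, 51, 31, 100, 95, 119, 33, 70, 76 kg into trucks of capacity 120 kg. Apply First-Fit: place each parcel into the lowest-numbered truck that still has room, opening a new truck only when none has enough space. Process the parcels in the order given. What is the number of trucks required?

10

119 kg → truck 1 (remaining 1 kg)
10 kg → truck 2 (remaining 110 kg)
53 kg → truck 2 (remaining 57 kg)
11 kg → truck 2 (remaining 46 kg)
66 kg → truck 3 (remaining 54 kg)
92 kg → truck 4 (remaining 28 kg)
77 kg → truck 5 (remaining 43 kg)
34 kg → truck 2 (remaining 12 kg)
51 kg → truck 3 (remaining 3 kg)
31 kg → truck 5 (remaining 12 kg)
100 kg → truck 6 (remaining 20 kg)
95 kg → truck 7 (remaining 25 kg)
119 kg → truck 8 (remaining 1 kg)
33 kg → truck 9 (remaining 87 kg)
70 kg → truck 9 (remaining 17 kg)
76 kg → truck 10 (remaining 44 kg)
Final trucks: [119] [10,53,11,34] [66,51] [92] [77,31] [100] [95] [119] [33,70] [76].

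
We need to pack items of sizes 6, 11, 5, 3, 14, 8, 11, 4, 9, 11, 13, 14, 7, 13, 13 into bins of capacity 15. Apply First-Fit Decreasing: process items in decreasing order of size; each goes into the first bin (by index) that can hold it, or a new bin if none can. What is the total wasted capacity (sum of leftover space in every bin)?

Sorted descending: 14, 14, 13, 13, 13, 11, 11, 11, 9, 8, 7, 6, 5, 4, 3.
14 → bin 1 (remaining 1)
14 → bin 2 (remaining 1)
13 → bin 3 (remaining 2)
13 → bin 4 (remaining 2)
13 → bin 5 (remaining 2)
11 → bin 6 (remaining 4)
11 → bin 7 (remaining 4)
11 → bin 8 (remaining 4)
9 → bin 9 (remaining 6)
8 → bin 10 (remaining 7)
7 → bin 10 (remaining 0)
6 → bin 9 (remaining 0)
5 → bin 11 (remaining 10)
4 → bin 6 (remaining 0)
3 → bin 7 (remaining 1)
11 bins × 15 = 165; used 142; unused 23.

23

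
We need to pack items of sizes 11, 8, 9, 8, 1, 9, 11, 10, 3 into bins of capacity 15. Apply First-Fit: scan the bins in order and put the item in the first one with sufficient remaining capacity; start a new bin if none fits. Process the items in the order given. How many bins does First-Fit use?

7

bin 1: place 11, 4 left
bin 2: place 8, 7 left
bin 3: place 9, 6 left
bin 4: place 8, 7 left
bin 1: place 1, 3 left
bin 5: place 9, 6 left
bin 6: place 11, 4 left
bin 7: place 10, 5 left
bin 1: place 3, 0 left
Final bins: [11,1,3] [8] [9] [8] [9] [11] [10].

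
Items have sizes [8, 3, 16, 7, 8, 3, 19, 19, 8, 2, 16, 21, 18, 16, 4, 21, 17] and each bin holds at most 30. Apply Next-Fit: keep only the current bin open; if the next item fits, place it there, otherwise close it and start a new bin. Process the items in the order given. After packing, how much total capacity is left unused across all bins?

Put 8 in bin 1; 22 remain.
Put 3 in bin 1; 19 remain.
Put 16 in bin 1; 3 remain.
Put 7 in bin 2; 23 remain.
Put 8 in bin 2; 15 remain.
Put 3 in bin 2; 12 remain.
Put 19 in bin 3; 11 remain.
Put 19 in bin 4; 11 remain.
Put 8 in bin 4; 3 remain.
Put 2 in bin 4; 1 remain.
Put 16 in bin 5; 14 remain.
Put 21 in bin 6; 9 remain.
Put 18 in bin 7; 12 remain.
Put 16 in bin 8; 14 remain.
Put 4 in bin 8; 10 remain.
Put 21 in bin 9; 9 remain.
Put 17 in bin 10; 13 remain.
10 bins × 30 = 300; used 206; unused 94.

94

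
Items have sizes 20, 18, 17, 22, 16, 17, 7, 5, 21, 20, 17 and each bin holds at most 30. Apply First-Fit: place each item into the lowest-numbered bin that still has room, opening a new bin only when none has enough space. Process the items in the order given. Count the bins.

9 bins

bin 1: place 20, 10 left
bin 2: place 18, 12 left
bin 3: place 17, 13 left
bin 4: place 22, 8 left
bin 5: place 16, 14 left
bin 6: place 17, 13 left
bin 1: place 7, 3 left
bin 2: place 5, 7 left
bin 7: place 21, 9 left
bin 8: place 20, 10 left
bin 9: place 17, 13 left
Final bins: [20,7] [18,5] [17] [22] [16] [17] [21] [20] [17].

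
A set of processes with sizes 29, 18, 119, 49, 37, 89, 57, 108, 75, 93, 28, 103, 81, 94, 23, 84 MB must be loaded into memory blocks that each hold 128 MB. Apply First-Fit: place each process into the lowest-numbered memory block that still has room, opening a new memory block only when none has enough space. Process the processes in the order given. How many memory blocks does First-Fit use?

Put 29 MB in memory block 1; 99 MB remain.
Put 18 MB in memory block 1; 81 MB remain.
Put 119 MB in memory block 2; 9 MB remain.
Put 49 MB in memory block 1; 32 MB remain.
Put 37 MB in memory block 3; 91 MB remain.
Put 89 MB in memory block 3; 2 MB remain.
Put 57 MB in memory block 4; 71 MB remain.
Put 108 MB in memory block 5; 20 MB remain.
Put 75 MB in memory block 6; 53 MB remain.
Put 93 MB in memory block 7; 35 MB remain.
Put 28 MB in memory block 1; 4 MB remain.
Put 103 MB in memory block 8; 25 MB remain.
Put 81 MB in memory block 9; 47 MB remain.
Put 94 MB in memory block 10; 34 MB remain.
Put 23 MB in memory block 4; 48 MB remain.
Put 84 MB in memory block 11; 44 MB remain.
Final memory blocks: [29,18,49,28] [119] [37,89] [57,23] [108] [75] [93] [103] [81] [94] [84].

11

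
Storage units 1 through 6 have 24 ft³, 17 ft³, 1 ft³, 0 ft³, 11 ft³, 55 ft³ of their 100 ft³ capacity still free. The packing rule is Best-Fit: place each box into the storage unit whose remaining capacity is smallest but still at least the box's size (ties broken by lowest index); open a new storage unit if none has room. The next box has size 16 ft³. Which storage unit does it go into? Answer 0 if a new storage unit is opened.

2

Storage units with room: storage unit 1 (24 ft³), storage unit 2 (17 ft³), storage unit 6 (55 ft³).
Tightest fit is storage unit 2 with 17 ft³ free.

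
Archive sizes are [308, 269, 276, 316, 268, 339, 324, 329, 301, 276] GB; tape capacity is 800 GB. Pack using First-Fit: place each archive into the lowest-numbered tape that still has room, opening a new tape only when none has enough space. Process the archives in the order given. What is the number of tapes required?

Put 308 GB in tape 1; 492 GB remain.
Put 269 GB in tape 1; 223 GB remain.
Put 276 GB in tape 2; 524 GB remain.
Put 316 GB in tape 2; 208 GB remain.
Put 268 GB in tape 3; 532 GB remain.
Put 339 GB in tape 3; 193 GB remain.
Put 324 GB in tape 4; 476 GB remain.
Put 329 GB in tape 4; 147 GB remain.
Put 301 GB in tape 5; 499 GB remain.
Put 276 GB in tape 5; 223 GB remain.
Final tapes: [308,269] [276,316] [268,339] [324,329] [301,276].

5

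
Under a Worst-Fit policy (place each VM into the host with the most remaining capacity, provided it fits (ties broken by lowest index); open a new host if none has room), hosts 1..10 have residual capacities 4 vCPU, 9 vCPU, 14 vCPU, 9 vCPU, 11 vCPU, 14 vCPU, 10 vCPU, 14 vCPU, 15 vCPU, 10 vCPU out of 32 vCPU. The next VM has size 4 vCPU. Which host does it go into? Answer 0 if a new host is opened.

Hosts with room: host 1 (4 vCPU), host 2 (9 vCPU), host 3 (14 vCPU), host 4 (9 vCPU), host 5 (11 vCPU), host 6 (14 vCPU), host 7 (10 vCPU), host 8 (14 vCPU), host 9 (15 vCPU), host 10 (10 vCPU).
Most room is host 9 with 15 vCPU free.

9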